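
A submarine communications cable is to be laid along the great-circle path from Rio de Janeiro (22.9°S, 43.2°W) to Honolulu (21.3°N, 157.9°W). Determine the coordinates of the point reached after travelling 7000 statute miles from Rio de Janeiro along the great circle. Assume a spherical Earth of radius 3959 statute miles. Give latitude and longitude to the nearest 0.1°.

Convert each endpoint to a unit vector on the sphere (x = cos φ cos λ, y = cos φ sin λ, z = sin φ).
The central angle between the endpoints is δ = arccos(p₁·p₂) ≈ 2.094 rad (120.0°). The total great-circle distance is δ·R ≈ 2.094 × 3959 ≈ 8292 mi, so the target fraction is f = 7000/8292 ≈ 0.844.
Interpolate at f ≈ 0.844 with slerp weights a = sin((1−f)δ)/sin δ ≈ 0.370, b = sin(fδ)/sin δ ≈ 1.132.
p = a·p₁ + b·p₂ ≈ (-0.729, -0.630, 0.267); φ = arcsin(p_z) ≈ 15.50°, λ = atan2(p_y, p_x) ≈ -139.15°.

≈ (15.5°N, 139.2°W)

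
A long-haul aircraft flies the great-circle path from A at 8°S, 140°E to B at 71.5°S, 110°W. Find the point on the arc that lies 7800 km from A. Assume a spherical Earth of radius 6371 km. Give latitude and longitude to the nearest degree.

Write both endpoints as unit vectors p₁, p₂ with components (cos φ cos λ, cos φ sin λ, sin φ).
The central angle between the endpoints is δ = arccos(p₁·p₂) ≈ 1.546 rad (88.6°). The total great-circle distance is δ·R ≈ 1.546 × 6371 ≈ 9851 km, so the target fraction is f = 7800/9851 ≈ 0.792.
Interpolate at f ≈ 0.792 with slerp weights a = sin((1−f)δ)/sin δ ≈ 0.317, b = sin(fδ)/sin δ ≈ 0.941.
p = a·p₁ + b·p₂ ≈ (-0.342, -0.079, -0.936); φ = arcsin(p_z) ≈ -69.44°, λ = atan2(p_y, p_x) ≈ -167.00°.

≈ 69°S, 167°W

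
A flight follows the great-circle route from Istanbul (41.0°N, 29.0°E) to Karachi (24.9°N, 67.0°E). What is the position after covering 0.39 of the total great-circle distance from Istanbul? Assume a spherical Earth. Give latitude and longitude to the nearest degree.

The haversine formula gives a central angle δ ≈ 0.617 rad (35.3°) between the endpoints.
Interpolate at f = 0.39 with slerp weights a = sin((1−f)δ)/sin δ ≈ 0.635, b = sin(fδ)/sin δ ≈ 0.412.
p = a·p₁ + b·p₂ ≈ (0.565, 0.576, 0.590); φ = arcsin(p_z) ≈ 36.17°, λ = atan2(p_y, p_x) ≈ 45.55°.

≈ (36°N, 46°E)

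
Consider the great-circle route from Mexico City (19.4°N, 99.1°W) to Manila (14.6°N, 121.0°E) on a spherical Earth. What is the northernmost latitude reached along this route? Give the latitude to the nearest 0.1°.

≈ 41.8°N

The great circle lies in the plane with unit normal n̂ = (p₁ × p₂)/|p₁ × p₂|.
Here n̂_z ≈ -0.745; the vertex latitude is φ_max = arccos|n̂_z| ≈ 41.8°.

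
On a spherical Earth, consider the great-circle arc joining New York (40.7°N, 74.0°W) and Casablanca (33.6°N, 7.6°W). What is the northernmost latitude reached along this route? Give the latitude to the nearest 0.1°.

The great circle lies in the plane with unit normal n̂ = (p₁ × p₂)/|p₁ × p₂|.
Here n̂_z ≈ +0.733; the vertex latitude is φ_max = arccos|n̂_z| ≈ 42.9°.
Check via Clairaut: cos φ_max = |cos φ₁| · sin C = cos(40.7°)·sin(75.2°) ≈ 0.733, again giving ≈ 42.9°.

≈ 42.9°N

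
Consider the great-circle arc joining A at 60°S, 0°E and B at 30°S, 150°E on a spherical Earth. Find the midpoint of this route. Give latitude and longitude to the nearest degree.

Convert each endpoint to a unit vector on the sphere (x = cos φ cos λ, y = cos φ sin λ, z = sin φ).
The central angle between the endpoints is δ = arccos(p₁·p₂) ≈ 1.513 rad (86.7°).
Interpolate at f = 1/2 with slerp weights a = sin((1−f)δ)/sin δ ≈ 0.687, b = sin(fδ)/sin δ ≈ 0.687.
p = a·p₁ + b·p₂ ≈ (-0.172, 0.298, -0.939); φ = arcsin(p_z) ≈ -69.90°, λ = atan2(p_y, p_x) ≈ 120.00°.

≈ 70°S, 120°E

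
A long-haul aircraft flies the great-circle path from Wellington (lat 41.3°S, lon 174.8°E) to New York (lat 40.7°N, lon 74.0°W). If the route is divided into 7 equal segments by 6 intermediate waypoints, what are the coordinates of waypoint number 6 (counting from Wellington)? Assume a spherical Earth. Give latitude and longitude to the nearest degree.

≈ lat 31°N, lon 94°W

From cos δ = sin φ₁ sin φ₂ + cos φ₁ cos φ₂ cos Δλ, the central angle is δ ≈ 2.261 rad (129.5°).
Interpolate at f = 6/7 with slerp weights a = sin((1−f)δ)/sin δ ≈ 0.411, b = sin(fδ)/sin δ ≈ 1.210.
p = a·p₁ + b·p₂ ≈ (-0.055, -0.854, 0.518); φ = arcsin(p_z) ≈ 31.17°, λ = atan2(p_y, p_x) ≈ -93.68°.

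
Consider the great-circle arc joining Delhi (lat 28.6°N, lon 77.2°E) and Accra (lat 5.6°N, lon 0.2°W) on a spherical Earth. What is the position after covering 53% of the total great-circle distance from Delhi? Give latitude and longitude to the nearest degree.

Convert each endpoint to a unit vector on the sphere (x = cos φ cos λ, y = cos φ sin λ, z = sin φ).
The central angle between the endpoints is δ = arccos(p₁·p₂) ≈ 1.331 rad (76.3°).
Interpolate at f = 0.53 with slerp weights a = sin((1−f)δ)/sin δ ≈ 0.603, b = sin(fδ)/sin δ ≈ 0.668.
p = a·p₁ + b·p₂ ≈ (0.782, 0.514, 0.354); φ = arcsin(p_z) ≈ 20.71°, λ = atan2(p_y, p_x) ≈ 33.32°.

≈ lat 21°N, lon 33°E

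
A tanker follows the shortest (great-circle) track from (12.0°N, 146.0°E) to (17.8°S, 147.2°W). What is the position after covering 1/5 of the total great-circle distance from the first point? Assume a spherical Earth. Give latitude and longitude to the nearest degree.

The haversine formula gives a central angle δ ≈ 1.263 rad (72.3°) between the endpoints.
Interpolate at f = 1/5 with slerp weights a = sin((1−f)δ)/sin δ ≈ 0.889, b = sin(fδ)/sin δ ≈ 0.262.
p = a·p₁ + b·p₂ ≈ (-0.931, 0.351, 0.105); φ = arcsin(p_z) ≈ 6.01°, λ = atan2(p_y, p_x) ≈ 159.34°.

≈ (6°N, 159°E)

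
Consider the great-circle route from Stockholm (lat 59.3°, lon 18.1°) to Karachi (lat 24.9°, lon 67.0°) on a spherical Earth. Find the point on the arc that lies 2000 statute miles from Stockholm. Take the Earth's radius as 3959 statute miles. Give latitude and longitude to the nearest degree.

Write both endpoints as unit vectors p₁, p₂ with components (cos φ cos λ, cos φ sin λ, sin φ).
The central angle between the endpoints is δ = arccos(p₁·p₂) ≈ 0.841 rad (48.2°). The total great-circle distance is δ·R ≈ 0.841 × 3959 ≈ 3331 mi, so the target fraction is f = 2000/3331 ≈ 0.600.
Interpolate at f ≈ 0.600 with slerp weights a = sin((1−f)δ)/sin δ ≈ 0.442, b = sin(fδ)/sin δ ≈ 0.649.
p = a·p₁ + b·p₂ ≈ (0.445, 0.612, 0.654); φ = arcsin(p_z) ≈ 40.83°, λ = atan2(p_y, p_x) ≈ 54.00°.

≈ lat 41°, lon 54°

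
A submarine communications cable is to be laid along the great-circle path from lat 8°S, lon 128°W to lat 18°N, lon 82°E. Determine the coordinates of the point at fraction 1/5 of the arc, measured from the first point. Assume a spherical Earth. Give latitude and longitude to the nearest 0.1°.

≈ lat 3.6°N, lon 155.5°W

The haversine formula gives a central angle δ ≈ 2.603 rad (149.2°) between the endpoints.
Interpolate at f = 1/5 with slerp weights a = sin((1−f)δ)/sin δ ≈ 1.701, b = sin(fδ)/sin δ ≈ 0.970.
p = a·p₁ + b·p₂ ≈ (-0.908, -0.413, 0.063); φ = arcsin(p_z) ≈ 3.62°, λ = atan2(p_y, p_x) ≈ -155.54°.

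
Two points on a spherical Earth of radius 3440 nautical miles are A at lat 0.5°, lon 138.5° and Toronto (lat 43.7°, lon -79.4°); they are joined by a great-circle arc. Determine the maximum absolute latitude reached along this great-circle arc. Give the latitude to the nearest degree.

≈ 57°

The great circle lies in the plane with unit normal n̂ = (p₁ × p₂)/|p₁ × p₂|.
Here n̂_z ≈ +0.538; the vertex latitude is φ_max = arccos|n̂_z| ≈ 57.5°.
Check via Clairaut: cos φ_max = |cos φ₁| · sin C = cos(0.5°)·sin(32.5°) ≈ 0.538, again giving ≈ 57.5°.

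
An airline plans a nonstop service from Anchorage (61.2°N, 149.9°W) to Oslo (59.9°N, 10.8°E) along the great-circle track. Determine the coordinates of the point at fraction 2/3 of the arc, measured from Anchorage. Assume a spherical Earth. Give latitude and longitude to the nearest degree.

Write both endpoints as unit vectors p₁, p₂ with components (cos φ cos λ, cos φ sin λ, sin φ).
The central angle between the endpoints is δ = arccos(p₁·p₂) ≈ 1.012 rad (58.0°).
Interpolate at f = 2/3 with slerp weights a = sin((1−f)δ)/sin δ ≈ 0.390, b = sin(fδ)/sin δ ≈ 0.737.
p = a·p₁ + b·p₂ ≈ (0.200, -0.025, 0.979); φ = arcsin(p_z) ≈ 78.36°, λ = atan2(p_y, p_x) ≈ -7.14°.

≈ 78°N, 7°W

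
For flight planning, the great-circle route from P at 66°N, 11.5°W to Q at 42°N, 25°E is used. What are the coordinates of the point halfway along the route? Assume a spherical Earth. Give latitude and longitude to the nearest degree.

Write both endpoints as unit vectors p₁, p₂ with components (cos φ cos λ, cos φ sin λ, sin φ).
The central angle between the endpoints is δ = arccos(p₁·p₂) ≈ 0.547 rad (31.3°).
Interpolate at f = 1/2 with slerp weights a = sin((1−f)δ)/sin δ ≈ 0.519, b = sin(fδ)/sin δ ≈ 0.519.
p = a·p₁ + b·p₂ ≈ (0.557, 0.121, 0.822); φ = arcsin(p_z) ≈ 55.27°, λ = atan2(p_y, p_x) ≈ 12.26°.

≈ 55°N, 12°E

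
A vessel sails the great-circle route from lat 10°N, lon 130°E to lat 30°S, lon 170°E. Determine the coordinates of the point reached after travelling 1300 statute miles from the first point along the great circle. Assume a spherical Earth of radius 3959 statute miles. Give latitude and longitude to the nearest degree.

From cos δ = sin φ₁ sin φ₂ + cos φ₁ cos φ₂ cos Δλ, the central angle is δ ≈ 0.969 rad (55.5°). The total great-circle distance is δ·R ≈ 0.969 × 3959 ≈ 3834 mi, so the target fraction is f = 1300/3834 ≈ 0.339.
Interpolate at f ≈ 0.339 with slerp weights a = sin((1−f)δ)/sin δ ≈ 0.725, b = sin(fδ)/sin δ ≈ 0.391.
p = a·p₁ + b·p₂ ≈ (-0.793, 0.606, -0.070); φ = arcsin(p_z) ≈ -4.00°, λ = atan2(p_y, p_x) ≈ 142.61°.

≈ lat 4°S, lon 143°E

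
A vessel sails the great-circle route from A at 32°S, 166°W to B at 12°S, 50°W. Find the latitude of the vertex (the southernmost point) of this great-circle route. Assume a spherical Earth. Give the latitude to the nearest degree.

The great circle lies in the plane with unit normal n̂ = (p₁ × p₂)/|p₁ × p₂|.
Here n̂_z ≈ +0.771; the vertex latitude is φ_max = arccos|n̂_z| ≈ 39.6°.
Check via Clairaut: cos φ_max = |cos φ₁| · sin C = cos(32.0°)·sin(114.7°) ≈ 0.771, again giving ≈ 39.6°.

≈ 40°S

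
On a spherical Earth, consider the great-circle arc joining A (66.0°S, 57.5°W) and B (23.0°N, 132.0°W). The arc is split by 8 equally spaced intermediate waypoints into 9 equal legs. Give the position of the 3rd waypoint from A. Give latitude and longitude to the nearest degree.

Write both endpoints as unit vectors p₁, p₂ with components (cos φ cos λ, cos φ sin λ, sin φ).
The central angle between the endpoints is δ = arccos(p₁·p₂) ≈ 1.831 rad (104.9°).
Interpolate at f = 3/9 with slerp weights a = sin((1−f)δ)/sin δ ≈ 0.972, b = sin(fδ)/sin δ ≈ 0.593.
p = a·p₁ + b·p₂ ≈ (-0.153, -0.739, -0.656); φ = arcsin(p_z) ≈ -41.01°, λ = atan2(p_y, p_x) ≈ -101.68°.

≈ (41°S, 102°W)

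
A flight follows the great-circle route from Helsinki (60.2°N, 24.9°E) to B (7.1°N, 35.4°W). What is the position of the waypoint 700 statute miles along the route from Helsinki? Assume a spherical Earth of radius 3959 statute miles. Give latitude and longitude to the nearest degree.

Convert each endpoint to a unit vector on the sphere (x = cos φ cos λ, y = cos φ sin λ, z = sin φ).
The central angle between the endpoints is δ = arccos(p₁·p₂) ≈ 1.212 rad (69.4°). The total great-circle distance is δ·R ≈ 1.212 × 3959 ≈ 4796 mi, so the target fraction is f = 700/4796 ≈ 0.146.
Interpolate at f ≈ 0.146 with slerp weights a = sin((1−f)δ)/sin δ ≈ 0.918, b = sin(fδ)/sin δ ≈ 0.188.
p = a·p₁ + b·p₂ ≈ (0.566, 0.084, 0.820); φ = arcsin(p_z) ≈ 55.10°, λ = atan2(p_y, p_x) ≈ 8.46°.

≈ (55°N, 8°E)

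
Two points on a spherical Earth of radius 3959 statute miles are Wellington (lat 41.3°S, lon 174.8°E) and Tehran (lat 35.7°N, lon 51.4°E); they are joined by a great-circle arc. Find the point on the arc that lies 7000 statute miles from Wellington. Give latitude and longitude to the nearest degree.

≈ lat 16°N, lon 84°E

Convert each endpoint to a unit vector on the sphere (x = cos φ cos λ, y = cos φ sin λ, z = sin φ).
The central angle between the endpoints is δ = arccos(p₁·p₂) ≈ 2.376 rad (136.1°). The total great-circle distance is δ·R ≈ 2.376 × 3959 ≈ 9407 mi, so the target fraction is f = 7000/9407 ≈ 0.744.
Interpolate at f ≈ 0.744 with slerp weights a = sin((1−f)δ)/sin δ ≈ 0.824, b = sin(fδ)/sin δ ≈ 1.415.
p = a·p₁ + b·p₂ ≈ (0.100, 0.954, 0.282); φ = arcsin(p_z) ≈ 16.37°, λ = atan2(p_y, p_x) ≈ 84.00°.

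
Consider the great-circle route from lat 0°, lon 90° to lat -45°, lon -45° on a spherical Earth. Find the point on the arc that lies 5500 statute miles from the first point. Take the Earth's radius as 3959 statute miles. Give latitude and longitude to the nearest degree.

≈ lat -53°, lon 18°

Write both endpoints as unit vectors p₁, p₂ with components (cos φ cos λ, cos φ sin λ, sin φ).
The central angle between the endpoints is δ = arccos(p₁·p₂) ≈ 2.094 rad (120.0°). The total great-circle distance is δ·R ≈ 2.094 × 3959 ≈ 8292 mi, so the target fraction is f = 5500/8292 ≈ 0.663.
Interpolate at f ≈ 0.663 with slerp weights a = sin((1−f)δ)/sin δ ≈ 0.748, b = sin(fδ)/sin δ ≈ 1.136.
p = a·p₁ + b·p₂ ≈ (0.568, 0.181, -0.803); φ = arcsin(p_z) ≈ -53.42°, λ = atan2(p_y, p_x) ≈ 17.64°.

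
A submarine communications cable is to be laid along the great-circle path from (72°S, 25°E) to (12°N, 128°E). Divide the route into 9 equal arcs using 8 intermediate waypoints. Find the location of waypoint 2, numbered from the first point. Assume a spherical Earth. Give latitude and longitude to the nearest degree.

≈ (63°S, 85°E)

Write both endpoints as unit vectors p₁, p₂ with components (cos φ cos λ, cos φ sin λ, sin φ).
The central angle between the endpoints is δ = arccos(p₁·p₂) ≈ 1.840 rad (105.4°).
Interpolate at f = 2/9 with slerp weights a = sin((1−f)δ)/sin δ ≈ 1.027, b = sin(fδ)/sin δ ≈ 0.412.
p = a·p₁ + b·p₂ ≈ (0.039, 0.452, -0.891); φ = arcsin(p_z) ≈ -63.02°, λ = atan2(p_y, p_x) ≈ 85.03°.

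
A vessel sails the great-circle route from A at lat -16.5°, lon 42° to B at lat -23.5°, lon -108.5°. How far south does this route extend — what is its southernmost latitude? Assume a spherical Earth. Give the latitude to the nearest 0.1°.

≈ -55.2°

The great circle lies in the plane with unit normal n̂ = (p₁ × p₂)/|p₁ × p₂|.
Here n̂_z ≈ -0.571; the vertex latitude is φ_max = arccos|n̂_z| ≈ 55.2°.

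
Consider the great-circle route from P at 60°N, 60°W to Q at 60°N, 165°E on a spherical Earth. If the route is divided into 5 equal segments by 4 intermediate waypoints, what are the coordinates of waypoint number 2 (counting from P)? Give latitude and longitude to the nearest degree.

Write both endpoints as unit vectors p₁, p₂ with components (cos φ cos λ, cos φ sin λ, sin φ).
The central angle between the endpoints is δ = arccos(p₁·p₂) ≈ 0.960 rad (55.0°).
Interpolate at f = 2/5 with slerp weights a = sin((1−f)δ)/sin δ ≈ 0.665, b = sin(fδ)/sin δ ≈ 0.457.
p = a·p₁ + b·p₂ ≈ (-0.055, -0.229, 0.972); φ = arcsin(p_z) ≈ 76.40°, λ = atan2(p_y, p_x) ≈ -103.44°.

≈ 76°N, 103°W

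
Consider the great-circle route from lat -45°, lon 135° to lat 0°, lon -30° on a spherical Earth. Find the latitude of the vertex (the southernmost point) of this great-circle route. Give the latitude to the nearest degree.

≈ -75°

The great circle lies in the plane with unit normal n̂ = (p₁ × p₂)/|p₁ × p₂|.
Here n̂_z ≈ -0.251; the vertex latitude is φ_max = arccos|n̂_z| ≈ 75.5°.
Check via Clairaut: cos φ_max = |cos φ₁| · sin C = cos(45.0°)·sin(159.2°) ≈ 0.251, again giving ≈ 75.5°.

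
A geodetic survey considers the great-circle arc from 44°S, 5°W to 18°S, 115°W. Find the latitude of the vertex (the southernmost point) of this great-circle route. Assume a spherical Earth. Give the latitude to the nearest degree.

≈ 50°S

The great circle lies in the plane with unit normal n̂ = (p₁ × p₂)/|p₁ × p₂|.
Here n̂_z ≈ -0.643; the vertex latitude is φ_max = arccos|n̂_z| ≈ 50.0°.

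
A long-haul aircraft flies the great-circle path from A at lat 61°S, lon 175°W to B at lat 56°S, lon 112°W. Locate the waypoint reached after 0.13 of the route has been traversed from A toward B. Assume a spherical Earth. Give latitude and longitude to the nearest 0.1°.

Write both endpoints as unit vectors p₁, p₂ with components (cos φ cos λ, cos φ sin λ, sin φ).
The central angle between the endpoints is δ = arccos(p₁·p₂) ≈ 0.558 rad (32.0°).
Interpolate at f = 0.13 with slerp weights a = sin((1−f)δ)/sin δ ≈ 0.881, b = sin(fδ)/sin δ ≈ 0.137.
p = a·p₁ + b·p₂ ≈ (-0.454, -0.108, -0.884); φ = arcsin(p_z) ≈ -62.16°, λ = atan2(p_y, p_x) ≈ -166.60°.

≈ lat 62.2°S, lon 166.6°W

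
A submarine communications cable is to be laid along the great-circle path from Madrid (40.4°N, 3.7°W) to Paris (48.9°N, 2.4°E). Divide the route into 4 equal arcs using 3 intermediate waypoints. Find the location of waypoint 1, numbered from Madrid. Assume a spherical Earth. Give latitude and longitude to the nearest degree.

From cos δ = sin φ₁ sin φ₂ + cos φ₁ cos φ₂ cos Δλ, the central angle is δ ≈ 0.166 rad (9.5°).
Interpolate at f = 1/4 with slerp weights a = sin((1−f)δ)/sin δ ≈ 0.752, b = sin(fδ)/sin δ ≈ 0.251.
p = a·p₁ + b·p₂ ≈ (0.736, -0.030, 0.676); φ = arcsin(p_z) ≈ 42.55°, λ = atan2(p_y, p_x) ≈ -2.34°.

≈ 43°N, 2°W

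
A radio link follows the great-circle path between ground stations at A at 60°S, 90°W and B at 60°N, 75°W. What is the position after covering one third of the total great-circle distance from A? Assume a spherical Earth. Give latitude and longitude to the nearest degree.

≈ 20°S, 84°W

The haversine formula gives a central angle δ ≈ 2.104 rad (120.6°) between the endpoints.
Interpolate at f = 1/3 with slerp weights a = sin((1−f)δ)/sin δ ≈ 1.145, b = sin(fδ)/sin δ ≈ 0.749.
p = a·p₁ + b·p₂ ≈ (0.097, -0.934, -0.343); φ = arcsin(p_z) ≈ -20.03°, λ = atan2(p_y, p_x) ≈ -84.07°.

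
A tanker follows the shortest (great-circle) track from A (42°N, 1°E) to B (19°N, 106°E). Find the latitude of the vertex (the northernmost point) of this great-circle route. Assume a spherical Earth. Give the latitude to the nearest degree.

The great circle lies in the plane with unit normal n̂ = (p₁ × p₂)/|p₁ × p₂|.
Here n̂_z ≈ +0.679; the vertex latitude is φ_max = arccos|n̂_z| ≈ 47.2°.
Check via Clairaut: cos φ_max = |cos φ₁| · sin C = cos(42.0°)·sin(66.0°) ≈ 0.679, again giving ≈ 47.2°.

≈ 47°N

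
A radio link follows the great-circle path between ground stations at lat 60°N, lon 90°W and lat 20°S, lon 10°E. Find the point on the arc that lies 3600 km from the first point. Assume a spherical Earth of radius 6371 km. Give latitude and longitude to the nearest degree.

≈ lat 46°N, lon 39°W

Convert each endpoint to a unit vector on the sphere (x = cos φ cos λ, y = cos φ sin λ, z = sin φ).
The central angle between the endpoints is δ = arccos(p₁·p₂) ≈ 1.958 rad (112.2°). The total great-circle distance is δ·R ≈ 1.958 × 6371 ≈ 12476 km, so the target fraction is f = 3600/12476 ≈ 0.289.
Interpolate at f ≈ 0.289 with slerp weights a = sin((1−f)δ)/sin δ ≈ 1.063, b = sin(fδ)/sin δ ≈ 0.578.
p = a·p₁ + b·p₂ ≈ (0.535, -0.437, 0.723); φ = arcsin(p_z) ≈ 46.29°, λ = atan2(p_y, p_x) ≈ -39.24°.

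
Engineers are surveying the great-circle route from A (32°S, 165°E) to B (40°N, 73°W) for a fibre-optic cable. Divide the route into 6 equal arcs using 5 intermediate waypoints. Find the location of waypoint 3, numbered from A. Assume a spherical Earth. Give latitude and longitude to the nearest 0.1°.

Convert each endpoint to a unit vector on the sphere (x = cos φ cos λ, y = cos φ sin λ, z = sin φ).
The central angle between the endpoints is δ = arccos(p₁·p₂) ≈ 2.325 rad (133.2°).
Interpolate at f = 3/6 with slerp weights a = sin((1−f)δ)/sin δ ≈ 1.260, b = sin(fδ)/sin δ ≈ 1.260.
p = a·p₁ + b·p₂ ≈ (-0.750, -0.646, 0.142); φ = arcsin(p_z) ≈ 8.17°, λ = atan2(p_y, p_x) ≈ -139.24°.

≈ (8.2°N, 139.2°W)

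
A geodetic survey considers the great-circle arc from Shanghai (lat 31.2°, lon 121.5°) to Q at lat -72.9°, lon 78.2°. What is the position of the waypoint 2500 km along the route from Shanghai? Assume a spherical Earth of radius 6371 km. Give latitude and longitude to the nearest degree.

From cos δ = sin φ₁ sin φ₂ + cos φ₁ cos φ₂ cos Δλ, the central angle is δ ≈ 1.888 rad (108.2°). The total great-circle distance is δ·R ≈ 1.888 × 6371 ≈ 12030 km, so the target fraction is f = 2500/12030 ≈ 0.208.
Interpolate at f ≈ 0.208 with slerp weights a = sin((1−f)δ)/sin δ ≈ 1.050, b = sin(fδ)/sin δ ≈ 0.403.
p = a·p₁ + b·p₂ ≈ (-0.445, 0.881, 0.159); φ = arcsin(p_z) ≈ 9.15°, λ = atan2(p_y, p_x) ≈ 116.78°.

≈ lat 9°, lon 117°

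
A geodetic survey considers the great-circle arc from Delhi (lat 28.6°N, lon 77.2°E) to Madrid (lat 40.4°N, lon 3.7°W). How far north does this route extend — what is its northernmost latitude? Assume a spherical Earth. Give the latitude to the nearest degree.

The great circle lies in the plane with unit normal n̂ = (p₁ × p₂)/|p₁ × p₂|.
Here n̂_z ≈ -0.726; the vertex latitude is φ_max = arccos|n̂_z| ≈ 43.4°.
Check via Clairaut: cos φ_max = |cos φ₁| · sin C = cos(28.6°)·sin(55.8°) ≈ 0.726, again giving ≈ 43.4°.

≈ 43°N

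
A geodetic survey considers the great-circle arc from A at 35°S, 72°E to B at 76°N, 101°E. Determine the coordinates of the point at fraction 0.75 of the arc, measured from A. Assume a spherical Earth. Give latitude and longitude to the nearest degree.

From cos δ = sin φ₁ sin φ₂ + cos φ₁ cos φ₂ cos Δλ, the central angle is δ ≈ 1.964 rad (112.5°).
Interpolate at f = 0.75 with slerp weights a = sin((1−f)δ)/sin δ ≈ 0.510, b = sin(fδ)/sin δ ≈ 1.077.
p = a·p₁ + b·p₂ ≈ (0.079, 0.654, 0.753); φ = arcsin(p_z) ≈ 48.82°, λ = atan2(p_y, p_x) ≈ 83.07°.

≈ 49°N, 83°E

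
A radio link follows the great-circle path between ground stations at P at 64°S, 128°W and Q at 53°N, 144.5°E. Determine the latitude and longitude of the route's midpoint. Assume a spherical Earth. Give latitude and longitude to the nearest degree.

≈ 8°S, 180°E

Write both endpoints as unit vectors p₁, p₂ with components (cos φ cos λ, cos φ sin λ, sin φ).
The central angle between the endpoints is δ = arccos(p₁·p₂) ≈ 2.355 rad (134.9°).
Interpolate at f = 1/2 with slerp weights a = sin((1−f)δ)/sin δ ≈ 1.305, b = sin(fδ)/sin δ ≈ 1.305.
p = a·p₁ + b·p₂ ≈ (-0.991, 0.005, -0.131); φ = arcsin(p_z) ≈ -7.51°, λ = atan2(p_y, p_x) ≈ 179.70°.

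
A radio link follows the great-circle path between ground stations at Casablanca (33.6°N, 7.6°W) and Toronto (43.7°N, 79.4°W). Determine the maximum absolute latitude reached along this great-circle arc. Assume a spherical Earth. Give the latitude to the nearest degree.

The great circle lies in the plane with unit normal n̂ = (p₁ × p₂)/|p₁ × p₂|.
Here n̂_z ≈ -0.696; the vertex latitude is φ_max = arccos|n̂_z| ≈ 45.9°.
Check via Clairaut: cos φ_max = |cos φ₁| · sin C = cos(33.6°)·sin(56.7°) ≈ 0.696, again giving ≈ 45.9°.

≈ 46°N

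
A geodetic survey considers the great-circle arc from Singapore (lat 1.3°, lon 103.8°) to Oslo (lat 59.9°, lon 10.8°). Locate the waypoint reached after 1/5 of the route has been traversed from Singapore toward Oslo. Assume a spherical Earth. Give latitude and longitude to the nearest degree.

Write both endpoints as unit vectors p₁, p₂ with components (cos φ cos λ, cos φ sin λ, sin φ).
The central angle between the endpoints is δ = arccos(p₁·p₂) ≈ 1.577 rad (90.4°).
Interpolate at f = 1/5 with slerp weights a = sin((1−f)δ)/sin δ ≈ 0.953, b = sin(fδ)/sin δ ≈ 0.310.
p = a·p₁ + b·p₂ ≈ (-0.074, 0.954, 0.290); φ = arcsin(p_z) ≈ 16.86°, λ = atan2(p_y, p_x) ≈ 94.46°.

≈ lat 17°, lon 94°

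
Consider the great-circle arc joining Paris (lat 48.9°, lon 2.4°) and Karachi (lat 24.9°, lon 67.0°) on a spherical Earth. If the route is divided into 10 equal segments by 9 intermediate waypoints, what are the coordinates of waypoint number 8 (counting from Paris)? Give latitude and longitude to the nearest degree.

Convert each endpoint to a unit vector on the sphere (x = cos φ cos λ, y = cos φ sin λ, z = sin φ).
The central angle between the endpoints is δ = arccos(p₁·p₂) ≈ 0.961 rad (55.0°).
Interpolate at f = 8/10 with slerp weights a = sin((1−f)δ)/sin δ ≈ 0.233, b = sin(fδ)/sin δ ≈ 0.848.
p = a·p₁ + b·p₂ ≈ (0.454, 0.715, 0.533); φ = arcsin(p_z) ≈ 32.18°, λ = atan2(p_y, p_x) ≈ 57.59°.

≈ lat 32°, lon 58°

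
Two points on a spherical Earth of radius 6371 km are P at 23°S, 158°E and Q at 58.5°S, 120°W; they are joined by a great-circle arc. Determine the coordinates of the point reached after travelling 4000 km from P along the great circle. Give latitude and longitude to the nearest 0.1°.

≈ 49.7°S, 171.2°W

Convert each endpoint to a unit vector on the sphere (x = cos φ cos λ, y = cos φ sin λ, z = sin φ).
The central angle between the endpoints is δ = arccos(p₁·p₂) ≈ 1.159 rad (66.4°). The total great-circle distance is δ·R ≈ 1.159 × 6371 ≈ 7385 km, so the target fraction is f = 4000/7385 ≈ 0.542.
Interpolate at f ≈ 0.542 with slerp weights a = sin((1−f)δ)/sin δ ≈ 0.553, b = sin(fδ)/sin δ ≈ 0.641.
p = a·p₁ + b·p₂ ≈ (-0.639, -0.099, -0.763); φ = arcsin(p_z) ≈ -49.69°, λ = atan2(p_y, p_x) ≈ -171.16°.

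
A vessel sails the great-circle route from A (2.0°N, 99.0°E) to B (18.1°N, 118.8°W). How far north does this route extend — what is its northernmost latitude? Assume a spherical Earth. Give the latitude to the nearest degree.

The great circle lies in the plane with unit normal n̂ = (p₁ × p₂)/|p₁ × p₂|.
Here n̂_z ≈ +0.865; the vertex latitude is φ_max = arccos|n̂_z| ≈ 30.1°.
Check via Clairaut: cos φ_max = |cos φ₁| · sin C = cos(2.0°)·sin(60.0°) ≈ 0.865, again giving ≈ 30.1°.

≈ 30°N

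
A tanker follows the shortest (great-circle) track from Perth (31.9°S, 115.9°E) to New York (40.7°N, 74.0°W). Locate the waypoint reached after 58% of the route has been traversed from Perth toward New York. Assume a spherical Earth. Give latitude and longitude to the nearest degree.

≈ 46°N, 179°W

From cos δ = sin φ₁ sin φ₂ + cos φ₁ cos φ₂ cos Δλ, the central angle is δ ≈ 2.935 rad (168.1°).
Interpolate at f = 0.58 with slerp weights a = sin((1−f)δ)/sin δ ≈ 4.589, b = sin(fδ)/sin δ ≈ 4.823.
p = a·p₁ + b·p₂ ≈ (-0.694, -0.010, 0.720); φ = arcsin(p_z) ≈ 46.05°, λ = atan2(p_y, p_x) ≈ -179.16°.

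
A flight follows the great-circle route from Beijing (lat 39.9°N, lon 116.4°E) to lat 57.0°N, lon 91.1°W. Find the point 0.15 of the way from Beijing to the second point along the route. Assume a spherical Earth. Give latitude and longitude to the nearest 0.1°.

Convert each endpoint to a unit vector on the sphere (x = cos φ cos λ, y = cos φ sin λ, z = sin φ).
The central angle between the endpoints is δ = arccos(p₁·p₂) ≈ 1.403 rad (80.4°).
Interpolate at f = 0.15 with slerp weights a = sin((1−f)δ)/sin δ ≈ 0.942, b = sin(fδ)/sin δ ≈ 0.212.
p = a·p₁ + b·p₂ ≈ (-0.324, 0.532, 0.782); φ = arcsin(p_z) ≈ 51.46°, λ = atan2(p_y, p_x) ≈ 121.31°.

≈ lat 51.5°N, lon 121.3°E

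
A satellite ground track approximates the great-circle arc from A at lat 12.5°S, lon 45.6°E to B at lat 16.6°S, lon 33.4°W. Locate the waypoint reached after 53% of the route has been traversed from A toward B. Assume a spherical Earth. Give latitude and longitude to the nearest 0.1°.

≈ lat 18.7°S, lon 4.1°E

Write both endpoints as unit vectors p₁, p₂ with components (cos φ cos λ, cos φ sin λ, sin φ).
The central angle between the endpoints is δ = arccos(p₁·p₂) ≈ 1.328 rad (76.1°).
Interpolate at f = 0.53 with slerp weights a = sin((1−f)δ)/sin δ ≈ 0.602, b = sin(fδ)/sin δ ≈ 0.667.
p = a·p₁ + b·p₂ ≈ (0.945, 0.068, -0.321); φ = arcsin(p_z) ≈ -18.71°, λ = atan2(p_y, p_x) ≈ 4.13°.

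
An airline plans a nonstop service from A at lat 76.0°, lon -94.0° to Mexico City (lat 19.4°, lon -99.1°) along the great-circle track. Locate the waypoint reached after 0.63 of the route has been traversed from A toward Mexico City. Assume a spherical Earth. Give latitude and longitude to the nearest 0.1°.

The haversine formula gives a central angle δ ≈ 0.989 rad (56.7°) between the endpoints.
Interpolate at f = 0.63 with slerp weights a = sin((1−f)δ)/sin δ ≈ 0.428, b = sin(fδ)/sin δ ≈ 0.698.
p = a·p₁ + b·p₂ ≈ (-0.111, -0.754, 0.648); φ = arcsin(p_z) ≈ 40.36°, λ = atan2(p_y, p_x) ≈ -98.41°.

≈ lat 40.4°, lon -98.4°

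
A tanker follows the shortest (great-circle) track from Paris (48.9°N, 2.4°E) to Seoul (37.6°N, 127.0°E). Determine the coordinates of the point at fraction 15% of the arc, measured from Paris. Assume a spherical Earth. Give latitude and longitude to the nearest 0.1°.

Convert each endpoint to a unit vector on the sphere (x = cos φ cos λ, y = cos φ sin λ, z = sin φ).
The central angle between the endpoints is δ = arccos(p₁·p₂) ≈ 1.406 rad (80.6°).
Interpolate at f = 0.15 with slerp weights a = sin((1−f)δ)/sin δ ≈ 0.943, b = sin(fδ)/sin δ ≈ 0.212.
p = a·p₁ + b·p₂ ≈ (0.518, 0.160, 0.840); φ = arcsin(p_z) ≈ 57.15°, λ = atan2(p_y, p_x) ≈ 17.18°.

≈ 57.2°N, 17.2°E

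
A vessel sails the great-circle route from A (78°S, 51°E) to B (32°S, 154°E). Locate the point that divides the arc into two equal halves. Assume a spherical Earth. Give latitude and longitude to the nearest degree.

From cos δ = sin φ₁ sin φ₂ + cos φ₁ cos φ₂ cos Δλ, the central angle is δ ≈ 1.072 rad (61.4°).
Interpolate at f = 1/2 with slerp weights a = sin((1−f)δ)/sin δ ≈ 0.581, b = sin(fδ)/sin δ ≈ 0.581.
p = a·p₁ + b·p₂ ≈ (-0.367, 0.310, -0.877); φ = arcsin(p_z) ≈ -61.28°, λ = atan2(p_y, p_x) ≈ 139.81°.

≈ (61°S, 140°E)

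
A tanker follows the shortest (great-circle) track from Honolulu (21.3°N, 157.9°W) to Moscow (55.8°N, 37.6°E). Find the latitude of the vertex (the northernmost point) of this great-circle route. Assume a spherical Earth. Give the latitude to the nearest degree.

The great circle lies in the plane with unit normal n̂ = (p₁ × p₂)/|p₁ × p₂|.
Here n̂_z ≈ -0.143; the vertex latitude is φ_max = arccos|n̂_z| ≈ 81.8°.
Check via Clairaut: cos φ_max = |cos φ₁| · sin C = cos(21.3°)·sin(8.8°) ≈ 0.143, again giving ≈ 81.8°.

≈ 82°N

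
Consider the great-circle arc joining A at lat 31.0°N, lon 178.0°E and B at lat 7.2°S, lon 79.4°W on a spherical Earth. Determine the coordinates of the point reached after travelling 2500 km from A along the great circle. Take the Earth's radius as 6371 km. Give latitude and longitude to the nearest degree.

Write both endpoints as unit vectors p₁, p₂ with components (cos φ cos λ, cos φ sin λ, sin φ).
The central angle between the endpoints is δ = arccos(p₁·p₂) ≈ 1.824 rad (104.5°). The total great-circle distance is δ·R ≈ 1.824 × 6371 ≈ 11618 km, so the target fraction is f = 2500/11618 ≈ 0.215.
Interpolate at f ≈ 0.215 with slerp weights a = sin((1−f)δ)/sin δ ≈ 1.023, b = sin(fδ)/sin δ ≈ 0.395.
p = a·p₁ + b·p₂ ≈ (-0.804, -0.355, 0.477); φ = arcsin(p_z) ≈ 28.51°, λ = atan2(p_y, p_x) ≈ -156.20°.

≈ lat 29°N, lon 156°W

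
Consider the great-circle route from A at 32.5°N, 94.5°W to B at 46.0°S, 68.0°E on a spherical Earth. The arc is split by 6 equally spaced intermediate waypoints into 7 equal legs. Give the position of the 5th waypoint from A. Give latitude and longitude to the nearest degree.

Convert each endpoint to a unit vector on the sphere (x = cos φ cos λ, y = cos φ sin λ, z = sin φ).
The central angle between the endpoints is δ = arccos(p₁·p₂) ≈ 2.809 rad (161.0°).
Interpolate at f = 5/7 with slerp weights a = sin((1−f)δ)/sin δ ≈ 2.204, b = sin(fδ)/sin δ ≈ 2.778.
p = a·p₁ + b·p₂ ≈ (0.577, -0.064, -0.814); φ = arcsin(p_z) ≈ -54.51°, λ = atan2(p_y, p_x) ≈ -6.30°.

≈ 55°S, 6°W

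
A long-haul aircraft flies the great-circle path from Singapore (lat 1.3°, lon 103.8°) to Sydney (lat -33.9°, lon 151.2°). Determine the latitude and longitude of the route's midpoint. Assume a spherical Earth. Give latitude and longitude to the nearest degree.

≈ lat -18°, lon 125°

Write both endpoints as unit vectors p₁, p₂ with components (cos φ cos λ, cos φ sin λ, sin φ).
The central angle between the endpoints is δ = arccos(p₁·p₂) ≈ 0.990 rad (56.7°).
Interpolate at f = 1/2 with slerp weights a = sin((1−f)δ)/sin δ ≈ 0.568, b = sin(fδ)/sin δ ≈ 0.568.
p = a·p₁ + b·p₂ ≈ (-0.549, 0.779, -0.304); φ = arcsin(p_z) ≈ -17.70°, λ = atan2(p_y, p_x) ≈ 125.17°.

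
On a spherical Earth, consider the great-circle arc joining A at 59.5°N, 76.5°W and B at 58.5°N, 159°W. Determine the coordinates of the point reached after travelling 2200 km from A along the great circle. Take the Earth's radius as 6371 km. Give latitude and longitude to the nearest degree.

From cos δ = sin φ₁ sin φ₂ + cos φ₁ cos φ₂ cos Δλ, the central angle is δ ≈ 0.693 rad (39.7°). The total great-circle distance is δ·R ≈ 0.693 × 6371 ≈ 4416 km, so the target fraction is f = 2200/4416 ≈ 0.498.
Interpolate at f ≈ 0.498 with slerp weights a = sin((1−f)δ)/sin δ ≈ 0.533, b = sin(fδ)/sin δ ≈ 0.530.
p = a·p₁ + b·p₂ ≈ (-0.195, -0.362, 0.911); φ = arcsin(p_z) ≈ 65.69°, λ = atan2(p_y, p_x) ≈ -118.31°.

≈ 66°N, 118°W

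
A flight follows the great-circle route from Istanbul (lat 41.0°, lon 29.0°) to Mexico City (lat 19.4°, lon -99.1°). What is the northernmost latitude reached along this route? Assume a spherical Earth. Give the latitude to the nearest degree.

The great circle lies in the plane with unit normal n̂ = (p₁ × p₂)/|p₁ × p₂|.
Here n̂_z ≈ -0.574; the vertex latitude is φ_max = arccos|n̂_z| ≈ 54.9°.
Check via Clairaut: cos φ_max = |cos φ₁| · sin C = cos(41.0°)·sin(49.6°) ≈ 0.574, again giving ≈ 54.9°.

≈ 55°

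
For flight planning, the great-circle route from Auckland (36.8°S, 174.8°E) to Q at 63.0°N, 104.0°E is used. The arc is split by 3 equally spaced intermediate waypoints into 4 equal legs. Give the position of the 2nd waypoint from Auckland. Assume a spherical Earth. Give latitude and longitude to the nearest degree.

≈ 16°N, 151°E

The haversine formula gives a central angle δ ≈ 1.998 rad (114.5°) between the endpoints.
Interpolate at f = 2/4 with slerp weights a = sin((1−f)δ)/sin δ ≈ 0.924, b = sin(fδ)/sin δ ≈ 0.924.
p = a·p₁ + b·p₂ ≈ (-0.838, 0.474, 0.270); φ = arcsin(p_z) ≈ 15.65°, λ = atan2(p_y, p_x) ≈ 150.51°.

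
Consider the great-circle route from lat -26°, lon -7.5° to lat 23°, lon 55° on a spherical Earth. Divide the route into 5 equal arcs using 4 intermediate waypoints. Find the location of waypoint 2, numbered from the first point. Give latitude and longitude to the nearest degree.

The haversine formula gives a central angle δ ≈ 1.358 rad (77.8°) between the endpoints.
Interpolate at f = 2/5 with slerp weights a = sin((1−f)δ)/sin δ ≈ 0.744, b = sin(fδ)/sin δ ≈ 0.529.
p = a·p₁ + b·p₂ ≈ (0.943, 0.311, -0.120); φ = arcsin(p_z) ≈ -6.87°, λ = atan2(p_y, p_x) ≈ 18.28°.

≈ lat -7°, lon 18°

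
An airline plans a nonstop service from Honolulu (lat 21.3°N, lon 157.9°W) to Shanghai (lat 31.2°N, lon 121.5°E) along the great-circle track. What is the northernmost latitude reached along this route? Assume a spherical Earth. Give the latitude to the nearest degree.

The great circle lies in the plane with unit normal n̂ = (p₁ × p₂)/|p₁ × p₂|.
Here n̂_z ≈ -0.829; the vertex latitude is φ_max = arccos|n̂_z| ≈ 34.0°.
Check via Clairaut: cos φ_max = |cos φ₁| · sin C = cos(21.3°)·sin(62.9°) ≈ 0.829, again giving ≈ 34.0°.

≈ 34°N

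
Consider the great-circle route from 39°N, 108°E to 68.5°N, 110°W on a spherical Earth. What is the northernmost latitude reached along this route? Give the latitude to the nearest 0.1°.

≈ 79.2°N

The great circle lies in the plane with unit normal n̂ = (p₁ × p₂)/|p₁ × p₂|.
Here n̂_z ≈ +0.188; the vertex latitude is φ_max = arccos|n̂_z| ≈ 79.2°.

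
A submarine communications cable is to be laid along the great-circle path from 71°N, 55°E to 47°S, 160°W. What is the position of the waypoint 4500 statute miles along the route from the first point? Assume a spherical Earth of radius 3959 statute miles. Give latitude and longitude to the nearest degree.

Write both endpoints as unit vectors p₁, p₂ with components (cos φ cos λ, cos φ sin λ, sin φ).
The central angle between the endpoints is δ = arccos(p₁·p₂) ≈ 2.633 rad (150.9°). The total great-circle distance is δ·R ≈ 2.633 × 3959 ≈ 10424 mi, so the target fraction is f = 4500/10424 ≈ 0.432.
Interpolate at f ≈ 0.432 with slerp weights a = sin((1−f)δ)/sin δ ≈ 2.048, b = sin(fδ)/sin δ ≈ 1.863.
p = a·p₁ + b·p₂ ≈ (-0.811, 0.112, 0.574); φ = arcsin(p_z) ≈ 35.01°, λ = atan2(p_y, p_x) ≈ 172.17°.

≈ 35°N, 172°E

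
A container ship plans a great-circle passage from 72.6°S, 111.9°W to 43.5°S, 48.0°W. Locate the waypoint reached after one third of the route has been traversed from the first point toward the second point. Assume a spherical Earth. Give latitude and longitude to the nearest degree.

Convert each endpoint to a unit vector on the sphere (x = cos φ cos λ, y = cos φ sin λ, z = sin φ).
The central angle between the endpoints is δ = arccos(p₁·p₂) ≈ 0.719 rad (41.2°).
Interpolate at f = 1/3 with slerp weights a = sin((1−f)δ)/sin δ ≈ 0.700, b = sin(fδ)/sin δ ≈ 0.360.
p = a·p₁ + b·p₂ ≈ (0.097, -0.389, -0.916); φ = arcsin(p_z) ≈ -66.39°, λ = atan2(p_y, p_x) ≈ -76.01°.

≈ 66°S, 76°W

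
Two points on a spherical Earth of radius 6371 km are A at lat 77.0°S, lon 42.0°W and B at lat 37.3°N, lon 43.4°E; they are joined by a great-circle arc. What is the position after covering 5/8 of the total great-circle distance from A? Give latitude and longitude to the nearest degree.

≈ lat 8°S, lon 32°E

Write both endpoints as unit vectors p₁, p₂ with components (cos φ cos λ, cos φ sin λ, sin φ).
The central angle between the endpoints is δ = arccos(p₁·p₂) ≈ 2.185 rad (125.2°).
Interpolate at f = 5/8 with slerp weights a = sin((1−f)δ)/sin δ ≈ 0.894, b = sin(fδ)/sin δ ≈ 1.198.
p = a·p₁ + b·p₂ ≈ (0.842, 0.520, -0.145); φ = arcsin(p_z) ≈ -8.35°, λ = atan2(p_y, p_x) ≈ 31.71°.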